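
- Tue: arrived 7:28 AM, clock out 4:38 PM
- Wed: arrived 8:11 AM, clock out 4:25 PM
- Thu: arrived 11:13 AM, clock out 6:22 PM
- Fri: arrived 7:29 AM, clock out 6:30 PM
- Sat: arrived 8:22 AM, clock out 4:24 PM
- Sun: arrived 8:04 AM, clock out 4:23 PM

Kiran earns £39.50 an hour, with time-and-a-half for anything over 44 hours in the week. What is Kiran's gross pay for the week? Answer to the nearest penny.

£2207.06

Tue: 7:28 AM–4:38 PM = 9 h 10 min
Wed: 8:11 AM–4:25 PM = 8 h 14 min
Thu: 11:13 AM–6:22 PM = 7 h 9 min
Fri: 7:29 AM–6:30 PM = 11 h 1 min
Sat: 8:22 AM–4:24 PM = 8 h 2 min
Sun: 8:04 AM–4:23 PM = 8 h 19 min
Total worked: 51 h 55 min = 3115 min.
Regular 44 h 0 min = 2640 min at £39.50/h; overtime 7 h 55 min = 475 min at £59.25/h.
Pay = (2640 × £39.50 + 475 × £59.25) ÷ 60 = £2207.06.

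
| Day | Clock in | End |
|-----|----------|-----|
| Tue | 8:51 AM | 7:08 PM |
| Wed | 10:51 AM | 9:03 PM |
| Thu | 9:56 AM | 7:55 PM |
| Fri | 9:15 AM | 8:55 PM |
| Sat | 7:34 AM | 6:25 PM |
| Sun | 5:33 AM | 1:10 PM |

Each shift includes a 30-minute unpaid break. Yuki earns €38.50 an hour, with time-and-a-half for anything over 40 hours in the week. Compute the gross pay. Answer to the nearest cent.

Tue: 8:51 AM–7:08 PM = 10 h 17 min; less 30 min break → 9 h 47 min
Wed: 10:51 AM–9:03 PM = 10 h 12 min; less 30 min break → 9 h 42 min
Thu: 9:56 AM–7:55 PM = 9 h 59 min; less 30 min break → 9 h 29 min
Fri: 9:15 AM–8:55 PM = 11 h 40 min; less 30 min break → 11 h 10 min
Sat: 7:34 AM–6:25 PM = 10 h 51 min; less 30 min break → 10 h 21 min
Sun: 5:33 AM–1:10 PM = 7 h 37 min; less 30 min break → 7 h 7 min
Total worked: 57 h 36 min = 3456 min.
Regular 40 h 0 min = 2400 min at €38.50/h; overtime 17 h 36 min = 1056 min at €57.75/h.
Pay = (2400 × €38.50 + 1056 × €57.75) ÷ 60 = €2556.40.

€2556.40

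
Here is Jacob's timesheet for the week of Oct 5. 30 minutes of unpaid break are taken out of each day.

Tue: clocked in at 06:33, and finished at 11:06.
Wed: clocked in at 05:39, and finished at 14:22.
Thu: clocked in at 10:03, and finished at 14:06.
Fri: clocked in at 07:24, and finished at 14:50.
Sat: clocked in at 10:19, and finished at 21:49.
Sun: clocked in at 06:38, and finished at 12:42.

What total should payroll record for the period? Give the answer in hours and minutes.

Tue: 06:33–11:06 = 4 h 33 min; less 30 min break → 4 h 3 min
Wed: 05:39–14:22 = 8 h 43 min; less 30 min break → 8 h 13 min
Thu: 10:03–14:06 = 4 h 3 min; less 30 min break → 3 h 33 min
Fri: 07:24–14:50 = 7 h 26 min; less 30 min break → 6 h 56 min
Sat: 10:19–21:49 = 11 h 30 min; less 30 min break → 11 h 0 min
Sun: 06:38–12:42 = 6 h 4 min; less 30 min break → 5 h 34 min
Total: 4 h 3 min + 8 h 13 min + 3 h 33 min + 6 h 56 min + 11 h 0 min + 5 h 34 min = 39 h 19 min.

39 h 19 min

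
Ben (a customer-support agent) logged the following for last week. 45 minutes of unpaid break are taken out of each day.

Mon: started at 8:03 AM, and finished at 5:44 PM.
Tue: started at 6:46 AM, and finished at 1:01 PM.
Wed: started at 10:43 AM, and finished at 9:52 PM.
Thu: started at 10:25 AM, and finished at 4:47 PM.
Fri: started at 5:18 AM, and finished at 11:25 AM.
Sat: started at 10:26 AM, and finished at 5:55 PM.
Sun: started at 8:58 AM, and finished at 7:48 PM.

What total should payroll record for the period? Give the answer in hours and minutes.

52 h 38 min

Mon: 8:03 AM–5:44 PM = 9 h 41 min; less 45 min break → 8 h 56 min
Tue: 6:46 AM–1:01 PM = 6 h 15 min; less 45 min break → 5 h 30 min
Wed: 10:43 AM–9:52 PM = 11 h 9 min; less 45 min break → 10 h 24 min
Thu: 10:25 AM–4:47 PM = 6 h 22 min; less 45 min break → 5 h 37 min
Fri: 5:18 AM–11:25 AM = 6 h 7 min; less 45 min break → 5 h 22 min
Sat: 10:26 AM–5:55 PM = 7 h 29 min; less 45 min break → 6 h 44 min
Sun: 8:58 AM–7:48 PM = 10 h 50 min; less 45 min break → 10 h 5 min
Total: 8 h 56 min + 5 h 30 min + 10 h 24 min + 5 h 37 min + 5 h 22 min + 6 h 44 min + 10 h 5 min = 52 h 38 min.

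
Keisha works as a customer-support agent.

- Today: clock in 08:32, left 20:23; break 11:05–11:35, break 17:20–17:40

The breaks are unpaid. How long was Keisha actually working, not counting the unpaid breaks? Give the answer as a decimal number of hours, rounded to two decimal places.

11.02 hours

Today: 08:32–20:23 = 11 h 51 min; less 50 min break → 11 h 1 min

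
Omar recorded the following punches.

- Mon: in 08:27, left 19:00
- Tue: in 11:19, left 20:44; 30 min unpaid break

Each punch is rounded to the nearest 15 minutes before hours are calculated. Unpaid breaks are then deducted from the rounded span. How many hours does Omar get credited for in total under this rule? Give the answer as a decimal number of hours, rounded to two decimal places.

19.50 hours

Mon: in 08:27→08:30, out 19:00→19:00; 10 h 30 min
Tue: in 11:19→11:15, out 20:44→20:45; 9 h 30 min − 30 min = 9 h 0 min
Total credited: 19 h 30 min.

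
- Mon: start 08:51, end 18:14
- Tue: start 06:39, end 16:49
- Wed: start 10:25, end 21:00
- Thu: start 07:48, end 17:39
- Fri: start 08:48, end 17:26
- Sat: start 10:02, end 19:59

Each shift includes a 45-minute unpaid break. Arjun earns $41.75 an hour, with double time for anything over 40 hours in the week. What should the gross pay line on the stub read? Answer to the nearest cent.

$2844.57

Mon: 08:51–18:14 = 9 h 23 min; less 45 min break → 8 h 38 min
Tue: 06:39–16:49 = 10 h 10 min; less 45 min break → 9 h 25 min
Wed: 10:25–21:00 = 10 h 35 min; less 45 min break → 9 h 50 min
Thu: 07:48–17:39 = 9 h 51 min; less 45 min break → 9 h 6 min
Fri: 08:48–17:26 = 8 h 38 min; less 45 min break → 7 h 53 min
Sat: 10:02–19:59 = 9 h 57 min; less 45 min break → 9 h 12 min
Total worked: 54 h 4 min = 3244 min.
Regular 40 h 0 min = 2400 min at $41.75/h; overtime 14 h 4 min = 844 min at $83.50/h.
Pay = (2400 × $41.75 + 844 × $83.50) ÷ 60 = $2844.57.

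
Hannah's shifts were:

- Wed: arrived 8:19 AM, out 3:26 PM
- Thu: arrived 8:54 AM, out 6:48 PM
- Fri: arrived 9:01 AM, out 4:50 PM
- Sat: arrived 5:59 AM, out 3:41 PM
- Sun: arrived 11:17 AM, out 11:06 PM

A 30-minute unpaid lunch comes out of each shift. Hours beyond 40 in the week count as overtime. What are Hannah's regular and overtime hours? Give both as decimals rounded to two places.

Wed: 8:19 AM–3:26 PM = 7 h 7 min; less 30 min break → 6 h 37 min
Thu: 8:54 AM–6:48 PM = 9 h 54 min; less 30 min break → 9 h 24 min
Fri: 9:01 AM–4:50 PM = 7 h 49 min; less 30 min break → 7 h 19 min
Sat: 5:59 AM–3:41 PM = 9 h 42 min; less 30 min break → 9 h 12 min
Sun: 11:17 AM–11:06 PM = 11 h 49 min; less 30 min break → 11 h 19 min
Total worked: 43 h 51 min = 43.85 h.
Threshold 40 h → overtime 3 h 51 min, regular 40 h 0 min.

Regular 40.00 hours, overtime 3.85 hours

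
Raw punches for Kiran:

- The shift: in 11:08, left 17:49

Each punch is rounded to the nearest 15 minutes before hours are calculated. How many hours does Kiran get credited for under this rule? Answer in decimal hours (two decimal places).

6.50 hours

The shift: in 11:08→11:15, out 17:49→17:45; 6 h 30 min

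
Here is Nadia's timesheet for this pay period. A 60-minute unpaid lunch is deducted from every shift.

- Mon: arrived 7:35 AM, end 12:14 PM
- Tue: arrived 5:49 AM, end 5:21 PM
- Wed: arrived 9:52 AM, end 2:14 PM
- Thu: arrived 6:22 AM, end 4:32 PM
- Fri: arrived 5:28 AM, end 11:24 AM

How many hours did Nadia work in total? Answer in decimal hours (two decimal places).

Mon: 7:35 AM–12:14 PM = 4 h 39 min; less 60 min break → 3 h 39 min
Tue: 5:49 AM–5:21 PM = 11 h 32 min; less 60 min break → 10 h 32 min
Wed: 9:52 AM–2:14 PM = 4 h 22 min; less 60 min break → 3 h 22 min
Thu: 6:22 AM–4:32 PM = 10 h 10 min; less 60 min break → 9 h 10 min
Fri: 5:28 AM–11:24 AM = 5 h 56 min; less 60 min break → 4 h 56 min
Total: 3 h 39 min + 10 h 32 min + 3 h 22 min + 9 h 10 min + 4 h 56 min = 31 h 39 min.

31.65 hours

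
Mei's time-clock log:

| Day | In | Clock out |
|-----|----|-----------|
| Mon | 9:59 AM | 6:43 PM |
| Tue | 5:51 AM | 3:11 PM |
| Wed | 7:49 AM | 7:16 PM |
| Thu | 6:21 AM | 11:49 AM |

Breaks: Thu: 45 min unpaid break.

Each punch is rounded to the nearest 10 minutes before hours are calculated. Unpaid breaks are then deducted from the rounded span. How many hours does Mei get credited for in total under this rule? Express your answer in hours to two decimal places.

Mon: in 9:59 AM→10:00 AM, out 6:43 PM→6:40 PM; 8 h 40 min
Tue: in 5:51 AM→5:50 AM, out 3:11 PM→3:10 PM; 9 h 20 min
Wed: in 7:49 AM→7:50 AM, out 7:16 PM→7:20 PM; 11 h 30 min
Thu: in 6:21 AM→6:20 AM, out 11:49 AM→11:50 AM; 5 h 30 min − 45 min = 4 h 45 min
Total credited: 34 h 15 min.

34.25 hours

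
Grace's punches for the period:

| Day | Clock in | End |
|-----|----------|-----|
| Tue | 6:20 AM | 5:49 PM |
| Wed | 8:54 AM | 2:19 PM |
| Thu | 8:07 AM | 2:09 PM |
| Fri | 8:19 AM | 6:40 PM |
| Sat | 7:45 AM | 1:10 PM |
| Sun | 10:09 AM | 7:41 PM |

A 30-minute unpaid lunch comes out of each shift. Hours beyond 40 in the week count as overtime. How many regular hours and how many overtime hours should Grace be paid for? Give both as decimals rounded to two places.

Regular 40.00 hours, overtime 5.23 hours

Tue: 6:20 AM–5:49 PM = 11 h 29 min; less 30 min break → 10 h 59 min
Wed: 8:54 AM–2:19 PM = 5 h 25 min; less 30 min break → 4 h 55 min
Thu: 8:07 AM–2:09 PM = 6 h 2 min; less 30 min break → 5 h 32 min
Fri: 8:19 AM–6:40 PM = 10 h 21 min; less 30 min break → 9 h 51 min
Sat: 7:45 AM–1:10 PM = 5 h 25 min; less 30 min break → 4 h 55 min
Sun: 10:09 AM–7:41 PM = 9 h 32 min; less 30 min break → 9 h 2 min
Total worked: 45 h 14 min = 45.23 h.
Threshold 40 h → overtime 5 h 14 min, regular 40 h 0 min.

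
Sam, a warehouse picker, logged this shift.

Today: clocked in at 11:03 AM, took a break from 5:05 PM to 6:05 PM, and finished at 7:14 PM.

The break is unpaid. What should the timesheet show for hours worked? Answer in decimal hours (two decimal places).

Today: 11:03 AM–7:14 PM = 8 h 11 min; less 60 min break → 7 h 11 min

7.18 hours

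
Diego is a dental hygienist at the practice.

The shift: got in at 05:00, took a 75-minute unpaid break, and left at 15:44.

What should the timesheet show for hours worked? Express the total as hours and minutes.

The shift: 05:00–15:44 = 10 h 44 min; less 75 min break → 9 h 29 min

9 h 29 min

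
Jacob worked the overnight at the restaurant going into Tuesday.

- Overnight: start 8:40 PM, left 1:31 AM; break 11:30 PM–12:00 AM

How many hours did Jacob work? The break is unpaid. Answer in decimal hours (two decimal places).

4.35 hours

Overnight: 8:40 PM → midnight = 3 h 20 min; midnight → 1:31 AM = 1 h 31 min; span 4 h 51 min; less 30 min break → 4 h 21 min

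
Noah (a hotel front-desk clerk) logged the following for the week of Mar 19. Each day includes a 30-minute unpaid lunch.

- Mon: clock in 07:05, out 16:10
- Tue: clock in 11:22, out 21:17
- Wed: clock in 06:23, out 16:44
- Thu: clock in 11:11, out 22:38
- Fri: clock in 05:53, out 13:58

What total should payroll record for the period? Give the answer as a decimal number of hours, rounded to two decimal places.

46.38 hours

Mon: 07:05–16:10 = 9 h 5 min; less 30 min break → 8 h 35 min
Tue: 11:22–21:17 = 9 h 55 min; less 30 min break → 9 h 25 min
Wed: 06:23–16:44 = 10 h 21 min; less 30 min break → 9 h 51 min
Thu: 11:11–22:38 = 11 h 27 min; less 30 min break → 10 h 57 min
Fri: 05:53–13:58 = 8 h 5 min; less 30 min break → 7 h 35 min
Total: 8 h 35 min + 9 h 25 min + 9 h 51 min + 10 h 57 min + 7 h 35 min = 46 h 23 min.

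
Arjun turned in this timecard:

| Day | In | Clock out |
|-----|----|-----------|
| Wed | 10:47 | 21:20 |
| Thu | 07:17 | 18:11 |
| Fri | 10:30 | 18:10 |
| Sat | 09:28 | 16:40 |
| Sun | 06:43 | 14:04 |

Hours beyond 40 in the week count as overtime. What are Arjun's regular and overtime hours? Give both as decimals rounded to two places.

Wed: 10:47–21:20 = 10 h 33 min
Thu: 07:17–18:11 = 10 h 54 min
Fri: 10:30–18:10 = 7 h 40 min
Sat: 09:28–16:40 = 7 h 12 min
Sun: 06:43–14:04 = 7 h 21 min
Total worked: 43 h 40 min = 43.67 h.
Threshold 40 h → overtime 3 h 40 min, regular 40 h 0 min.

Regular 40.00 hours, overtime 3.67 hours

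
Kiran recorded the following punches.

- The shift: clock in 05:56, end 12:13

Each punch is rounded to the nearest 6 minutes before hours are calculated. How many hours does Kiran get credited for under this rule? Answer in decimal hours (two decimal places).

6.30 hours

The shift: in 05:56→05:54, out 12:13→12:12; 6 h 18 min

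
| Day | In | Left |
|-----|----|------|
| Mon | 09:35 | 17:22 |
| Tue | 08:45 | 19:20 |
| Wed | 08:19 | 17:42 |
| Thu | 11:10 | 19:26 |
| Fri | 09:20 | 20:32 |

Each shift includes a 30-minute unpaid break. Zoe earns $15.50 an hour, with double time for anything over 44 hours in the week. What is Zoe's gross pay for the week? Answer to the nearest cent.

Mon: 09:35–17:22 = 7 h 47 min; less 30 min break → 7 h 17 min
Tue: 08:45–19:20 = 10 h 35 min; less 30 min break → 10 h 5 min
Wed: 08:19–17:42 = 9 h 23 min; less 30 min break → 8 h 53 min
Thu: 11:10–19:26 = 8 h 16 min; less 30 min break → 7 h 46 min
Fri: 09:20–20:32 = 11 h 12 min; less 30 min break → 10 h 42 min
Total worked: 44 h 43 min = 2683 min.
Regular 44 h 0 min = 2640 min at $15.50/h; overtime 0 h 43 min = 43 min at $31.00/h.
Pay = (2640 × $15.50 + 43 × $31.00) ÷ 60 = $704.22.

$704.22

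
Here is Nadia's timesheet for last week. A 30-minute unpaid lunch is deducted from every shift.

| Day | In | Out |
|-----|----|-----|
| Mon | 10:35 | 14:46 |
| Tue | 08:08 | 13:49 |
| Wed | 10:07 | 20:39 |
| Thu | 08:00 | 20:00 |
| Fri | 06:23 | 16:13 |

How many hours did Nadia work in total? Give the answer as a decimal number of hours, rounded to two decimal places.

39.73 hours

Mon: 10:35–14:46 = 4 h 11 min; less 30 min break → 3 h 41 min
Tue: 08:08–13:49 = 5 h 41 min; less 30 min break → 5 h 11 min
Wed: 10:07–20:39 = 10 h 32 min; less 30 min break → 10 h 2 min
Thu: 08:00–20:00 = 12 h 0 min; less 30 min break → 11 h 30 min
Fri: 06:23–16:13 = 9 h 50 min; less 30 min break → 9 h 20 min
Total: 3 h 41 min + 5 h 11 min + 10 h 2 min + 11 h 30 min + 9 h 20 min = 39 h 44 min.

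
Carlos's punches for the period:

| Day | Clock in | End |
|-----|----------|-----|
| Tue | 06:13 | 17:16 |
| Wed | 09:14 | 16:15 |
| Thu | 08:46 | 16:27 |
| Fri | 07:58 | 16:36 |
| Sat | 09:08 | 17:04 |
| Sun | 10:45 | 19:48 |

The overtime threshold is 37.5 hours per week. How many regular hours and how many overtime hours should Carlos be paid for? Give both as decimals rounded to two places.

Regular 37.50 hours, overtime 13.87 hours

Tue: 06:13–17:16 = 11 h 3 min
Wed: 09:14–16:15 = 7 h 1 min
Thu: 08:46–16:27 = 7 h 41 min
Fri: 07:58–16:36 = 8 h 38 min
Sat: 09:08–17:04 = 7 h 56 min
Sun: 10:45–19:48 = 9 h 3 min
Total worked: 51 h 22 min = 51.37 h.
Threshold 37.5 h → overtime 13 h 52 min, regular 37 h 30 min.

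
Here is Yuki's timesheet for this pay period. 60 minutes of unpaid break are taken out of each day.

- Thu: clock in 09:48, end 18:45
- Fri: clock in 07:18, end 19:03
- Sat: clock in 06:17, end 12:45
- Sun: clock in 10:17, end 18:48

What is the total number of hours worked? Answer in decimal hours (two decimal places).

Thu: 09:48–18:45 = 8 h 57 min; less 60 min break → 7 h 57 min
Fri: 07:18–19:03 = 11 h 45 min; less 60 min break → 10 h 45 min
Sat: 06:17–12:45 = 6 h 28 min; less 60 min break → 5 h 28 min
Sun: 10:17–18:48 = 8 h 31 min; less 60 min break → 7 h 31 min
Total: 7 h 57 min + 10 h 45 min + 5 h 28 min + 7 h 31 min = 31 h 41 min.

31.68 hours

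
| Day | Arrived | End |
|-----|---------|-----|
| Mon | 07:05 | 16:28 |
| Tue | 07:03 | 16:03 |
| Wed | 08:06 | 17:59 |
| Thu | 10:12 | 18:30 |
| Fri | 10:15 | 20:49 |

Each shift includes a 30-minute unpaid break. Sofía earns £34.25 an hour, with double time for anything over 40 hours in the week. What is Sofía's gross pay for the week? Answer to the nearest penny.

Mon: 07:05–16:28 = 9 h 23 min; less 30 min break → 8 h 53 min
Tue: 07:03–16:03 = 9 h 0 min; less 30 min break → 8 h 30 min
Wed: 08:06–17:59 = 9 h 53 min; less 30 min break → 9 h 23 min
Thu: 10:12–18:30 = 8 h 18 min; less 30 min break → 7 h 48 min
Fri: 10:15–20:49 = 10 h 34 min; less 30 min break → 10 h 4 min
Total worked: 44 h 38 min = 2678 min.
Regular 40 h 0 min = 2400 min at £34.25/h; overtime 4 h 38 min = 278 min at £68.50/h.
Pay = (2400 × £34.25 + 278 × £68.50) ÷ 60 = £1687.38.

£1687.38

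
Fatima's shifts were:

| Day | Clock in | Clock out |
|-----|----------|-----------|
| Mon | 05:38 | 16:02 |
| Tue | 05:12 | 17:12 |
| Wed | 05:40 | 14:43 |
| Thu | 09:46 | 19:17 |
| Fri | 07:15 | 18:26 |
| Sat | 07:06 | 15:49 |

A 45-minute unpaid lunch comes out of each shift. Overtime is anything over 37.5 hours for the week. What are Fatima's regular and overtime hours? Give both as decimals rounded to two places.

Regular 37.50 hours, overtime 18.87 hours

Mon: 05:38–16:02 = 10 h 24 min; less 45 min break → 9 h 39 min
Tue: 05:12–17:12 = 12 h 0 min; less 45 min break → 11 h 15 min
Wed: 05:40–14:43 = 9 h 3 min; less 45 min break → 8 h 18 min
Thu: 09:46–19:17 = 9 h 31 min; less 45 min break → 8 h 46 min
Fri: 07:15–18:26 = 11 h 11 min; less 45 min break → 10 h 26 min
Sat: 07:06–15:49 = 8 h 43 min; less 45 min break → 7 h 58 min
Total worked: 56 h 22 min = 56.37 h.
Threshold 37.5 h → overtime 18 h 52 min, regular 37 h 30 min.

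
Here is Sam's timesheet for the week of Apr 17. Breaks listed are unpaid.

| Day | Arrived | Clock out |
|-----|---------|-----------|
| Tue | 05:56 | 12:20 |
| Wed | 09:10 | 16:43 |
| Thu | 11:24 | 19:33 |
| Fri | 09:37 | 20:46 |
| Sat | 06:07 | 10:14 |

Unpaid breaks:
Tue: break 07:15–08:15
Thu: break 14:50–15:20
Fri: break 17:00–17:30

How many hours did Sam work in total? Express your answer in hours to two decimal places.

35.37 hours

Tue: 05:56–12:20 = 6 h 24 min; less 60 min break → 5 h 24 min
Wed: 09:10–16:43 = 7 h 33 min
Thu: 11:24–19:33 = 8 h 9 min; less 30 min break → 7 h 39 min
Fri: 09:37–20:46 = 11 h 9 min; less 30 min break → 10 h 39 min
Sat: 06:07–10:14 = 4 h 7 min
Total: 5 h 24 min + 7 h 33 min + 7 h 39 min + 10 h 39 min + 4 h 7 min = 35 h 22 min.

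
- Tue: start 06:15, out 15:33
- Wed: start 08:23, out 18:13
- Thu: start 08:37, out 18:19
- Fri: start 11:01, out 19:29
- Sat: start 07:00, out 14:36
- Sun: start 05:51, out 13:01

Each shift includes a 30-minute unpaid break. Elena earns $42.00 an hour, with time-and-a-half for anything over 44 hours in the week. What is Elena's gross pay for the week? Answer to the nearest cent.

$2167.20

Tue: 06:15–15:33 = 9 h 18 min; less 30 min break → 8 h 48 min
Wed: 08:23–18:13 = 9 h 50 min; less 30 min break → 9 h 20 min
Thu: 08:37–18:19 = 9 h 42 min; less 30 min break → 9 h 12 min
Fri: 11:01–19:29 = 8 h 28 min; less 30 min break → 7 h 58 min
Sat: 07:00–14:36 = 7 h 36 min; less 30 min break → 7 h 6 min
Sun: 05:51–13:01 = 7 h 10 min; less 30 min break → 6 h 40 min
Total worked: 49 h 4 min = 2944 min.
Regular 44 h 0 min = 2640 min at $42.00/h; overtime 5 h 4 min = 304 min at $63.00/h.
Pay = (2640 × $42.00 + 304 × $63.00) ÷ 60 = $2167.20.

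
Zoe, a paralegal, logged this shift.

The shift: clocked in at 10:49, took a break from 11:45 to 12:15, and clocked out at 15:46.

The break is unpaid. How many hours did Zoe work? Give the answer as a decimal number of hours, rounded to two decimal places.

The shift: 10:49–15:46 = 4 h 57 min; less 30 min break → 4 h 27 min

4.45 hours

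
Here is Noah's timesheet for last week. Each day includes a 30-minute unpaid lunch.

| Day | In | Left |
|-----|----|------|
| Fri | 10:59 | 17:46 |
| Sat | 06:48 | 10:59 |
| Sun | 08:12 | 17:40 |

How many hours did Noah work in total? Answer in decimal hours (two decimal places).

Fri: 10:59–17:46 = 6 h 47 min; less 30 min break → 6 h 17 min
Sat: 06:48–10:59 = 4 h 11 min; less 30 min break → 3 h 41 min
Sun: 08:12–17:40 = 9 h 28 min; less 30 min break → 8 h 58 min
Total: 6 h 17 min + 3 h 41 min + 8 h 58 min = 18 h 56 min.

18.93 hours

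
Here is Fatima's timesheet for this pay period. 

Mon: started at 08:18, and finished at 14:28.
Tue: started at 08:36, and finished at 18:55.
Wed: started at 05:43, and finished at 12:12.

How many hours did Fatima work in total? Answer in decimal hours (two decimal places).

Mon: 08:18–14:28 = 6 h 10 min
Tue: 08:36–18:55 = 10 h 19 min
Wed: 05:43–12:12 = 6 h 29 min
Total: 6 h 10 min + 10 h 19 min + 6 h 29 min = 22 h 58 min.

22.97 hours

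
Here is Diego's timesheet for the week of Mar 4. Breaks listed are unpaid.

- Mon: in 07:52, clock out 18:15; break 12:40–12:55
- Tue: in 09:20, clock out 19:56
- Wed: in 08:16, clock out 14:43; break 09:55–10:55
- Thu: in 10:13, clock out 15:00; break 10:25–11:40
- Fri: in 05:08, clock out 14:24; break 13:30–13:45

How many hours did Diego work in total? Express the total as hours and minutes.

Mon: 07:52–18:15 = 10 h 23 min; less 15 min break → 10 h 8 min
Tue: 09:20–19:56 = 10 h 36 min
Wed: 08:16–14:43 = 6 h 27 min; less 60 min break → 5 h 27 min
Thu: 10:13–15:00 = 4 h 47 min; less 75 min break → 3 h 32 min
Fri: 05:08–14:24 = 9 h 16 min; less 15 min break → 9 h 1 min
Total: 10 h 8 min + 10 h 36 min + 5 h 27 min + 3 h 32 min + 9 h 1 min = 38 h 44 min.

38 h 44 min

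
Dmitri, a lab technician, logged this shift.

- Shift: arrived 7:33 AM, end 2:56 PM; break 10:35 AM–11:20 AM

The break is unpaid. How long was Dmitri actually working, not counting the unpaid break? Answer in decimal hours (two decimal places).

6.63 hours

Shift: 7:33 AM–2:56 PM = 7 h 23 min; less 45 min break → 6 h 38 min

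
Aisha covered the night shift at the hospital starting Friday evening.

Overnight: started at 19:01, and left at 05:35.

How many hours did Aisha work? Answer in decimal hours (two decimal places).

Overnight: 19:01 → midnight = 4 h 59 min; midnight → 05:35 = 5 h 35 min; span 10 h 34 min

10.57 hours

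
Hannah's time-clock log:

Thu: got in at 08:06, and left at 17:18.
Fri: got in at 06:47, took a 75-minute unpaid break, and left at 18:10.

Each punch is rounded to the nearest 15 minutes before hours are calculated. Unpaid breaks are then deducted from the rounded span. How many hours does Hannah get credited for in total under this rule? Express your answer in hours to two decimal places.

19.50 hours

Thu: in 08:06→08:00, out 17:18→17:15; 9 h 15 min
Fri: in 06:47→06:45, out 18:10→18:15; 11 h 30 min − 75 min = 10 h 15 min
Total credited: 19 h 30 min.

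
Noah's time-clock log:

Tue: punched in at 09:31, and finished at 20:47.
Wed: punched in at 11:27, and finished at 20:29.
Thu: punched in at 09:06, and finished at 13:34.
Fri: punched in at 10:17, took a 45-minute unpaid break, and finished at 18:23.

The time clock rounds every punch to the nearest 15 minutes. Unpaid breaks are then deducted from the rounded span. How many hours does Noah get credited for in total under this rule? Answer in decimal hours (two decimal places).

Tue: in 09:31→09:30, out 20:47→20:45; 11 h 15 min
Wed: in 11:27→11:30, out 20:29→20:30; 9 h 0 min
Thu: in 09:06→09:00, out 13:34→13:30; 4 h 30 min
Fri: in 10:17→10:15, out 18:23→18:30; 8 h 15 min − 45 min = 7 h 30 min
Total credited: 32 h 15 min.

32.25 hours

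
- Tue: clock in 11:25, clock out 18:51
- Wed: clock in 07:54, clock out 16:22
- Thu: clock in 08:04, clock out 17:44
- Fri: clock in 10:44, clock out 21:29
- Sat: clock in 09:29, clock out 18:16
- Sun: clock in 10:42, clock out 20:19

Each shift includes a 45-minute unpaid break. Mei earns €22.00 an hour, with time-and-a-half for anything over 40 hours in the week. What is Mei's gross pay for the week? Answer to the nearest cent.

€1217.15

Tue: 11:25–18:51 = 7 h 26 min; less 45 min break → 6 h 41 min
Wed: 07:54–16:22 = 8 h 28 min; less 45 min break → 7 h 43 min
Thu: 08:04–17:44 = 9 h 40 min; less 45 min break → 8 h 55 min
Fri: 10:44–21:29 = 10 h 45 min; less 45 min break → 10 h 0 min
Sat: 09:29–18:16 = 8 h 47 min; less 45 min break → 8 h 2 min
Sun: 10:42–20:19 = 9 h 37 min; less 45 min break → 8 h 52 min
Total worked: 50 h 13 min = 3013 min.
Regular 40 h 0 min = 2400 min at €22.00/h; overtime 10 h 13 min = 613 min at €33.00/h.
Pay = (2400 × €22.00 + 613 × €33.00) ÷ 60 = €1217.15.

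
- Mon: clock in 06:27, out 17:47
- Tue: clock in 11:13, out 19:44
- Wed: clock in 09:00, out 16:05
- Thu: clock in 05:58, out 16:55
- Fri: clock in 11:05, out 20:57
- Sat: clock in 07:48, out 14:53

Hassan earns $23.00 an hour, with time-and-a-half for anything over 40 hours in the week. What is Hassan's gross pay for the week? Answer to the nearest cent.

$1431.75

Mon: 06:27–17:47 = 11 h 20 min
Tue: 11:13–19:44 = 8 h 31 min
Wed: 09:00–16:05 = 7 h 5 min
Thu: 05:58–16:55 = 10 h 57 min
Fri: 11:05–20:57 = 9 h 52 min
Sat: 07:48–14:53 = 7 h 5 min
Total worked: 54 h 50 min = 3290 min.
Regular 40 h 0 min = 2400 min at $23.00/h; overtime 14 h 50 min = 890 min at $34.50/h.
Pay = (2400 × $23.00 + 890 × $34.50) ÷ 60 = $1431.75.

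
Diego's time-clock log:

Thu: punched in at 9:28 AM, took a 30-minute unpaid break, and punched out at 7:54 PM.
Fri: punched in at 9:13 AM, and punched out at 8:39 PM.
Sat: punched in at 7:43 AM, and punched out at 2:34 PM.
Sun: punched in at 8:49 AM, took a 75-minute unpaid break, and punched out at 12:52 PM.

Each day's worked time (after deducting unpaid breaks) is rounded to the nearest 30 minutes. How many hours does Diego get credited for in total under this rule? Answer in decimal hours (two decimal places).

31.50 hours

Thu: 9:28 AM–7:54 PM = 10 h 26 min − 30 min = 9 h 56 min → rounds to 10 h 0 min
Fri: 9:13 AM–8:39 PM = 11 h 26 min → rounds to 11 h 30 min
Sat: 7:43 AM–2:34 PM = 6 h 51 min → rounds to 7 h 0 min
Sun: 8:49 AM–12:52 PM = 4 h 3 min − 75 min = 2 h 48 min → rounds to 3 h 0 min
Total credited: 31 h 30 min.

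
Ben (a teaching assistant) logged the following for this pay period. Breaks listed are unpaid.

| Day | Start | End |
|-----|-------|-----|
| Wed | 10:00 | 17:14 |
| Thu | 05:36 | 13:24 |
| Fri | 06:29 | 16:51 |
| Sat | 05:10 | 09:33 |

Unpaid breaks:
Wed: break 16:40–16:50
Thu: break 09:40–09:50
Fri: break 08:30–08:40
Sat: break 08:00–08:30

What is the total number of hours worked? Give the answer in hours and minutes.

28 h 47 min

Wed: 10:00–17:14 = 7 h 14 min; less 10 min break → 7 h 4 min
Thu: 05:36–13:24 = 7 h 48 min; less 10 min break → 7 h 38 min
Fri: 06:29–16:51 = 10 h 22 min; less 10 min break → 10 h 12 min
Sat: 05:10–09:33 = 4 h 23 min; less 30 min break → 3 h 53 min
Total: 7 h 4 min + 7 h 38 min + 10 h 12 min + 3 h 53 min = 28 h 47 min.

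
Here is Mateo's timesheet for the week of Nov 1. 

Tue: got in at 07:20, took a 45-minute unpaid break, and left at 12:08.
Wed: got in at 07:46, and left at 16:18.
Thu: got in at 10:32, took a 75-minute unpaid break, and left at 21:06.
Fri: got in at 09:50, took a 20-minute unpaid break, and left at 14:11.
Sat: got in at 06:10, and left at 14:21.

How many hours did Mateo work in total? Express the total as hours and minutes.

34 h 6 min

Tue: 07:20–12:08 = 4 h 48 min; less 45 min break → 4 h 3 min
Wed: 07:46–16:18 = 8 h 32 min
Thu: 10:32–21:06 = 10 h 34 min; less 75 min break → 9 h 19 min
Fri: 09:50–14:11 = 4 h 21 min; less 20 min break → 4 h 1 min
Sat: 06:10–14:21 = 8 h 11 min
Total: 4 h 3 min + 8 h 32 min + 9 h 19 min + 4 h 1 min + 8 h 11 min = 34 h 6 min.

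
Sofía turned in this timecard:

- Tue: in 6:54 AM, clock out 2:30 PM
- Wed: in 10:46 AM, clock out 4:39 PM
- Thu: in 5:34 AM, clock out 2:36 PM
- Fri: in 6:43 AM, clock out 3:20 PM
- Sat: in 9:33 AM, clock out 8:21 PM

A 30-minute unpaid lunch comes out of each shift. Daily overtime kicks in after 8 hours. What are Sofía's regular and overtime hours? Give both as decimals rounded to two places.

Tue: 6:54 AM–2:30 PM = 7 h 36 min; less 30 min break → 7 h 6 min
Wed: 10:46 AM–4:39 PM = 5 h 53 min; less 30 min break → 5 h 23 min
Thu: 5:34 AM–2:36 PM = 9 h 2 min; less 30 min break → 8 h 32 min
Fri: 6:43 AM–3:20 PM = 8 h 37 min; less 30 min break → 8 h 7 min
Sat: 9:33 AM–8:21 PM = 10 h 48 min; less 30 min break → 10 h 18 min
Tue reg 7 h 6 min / OT 0 h 0 min; Wed reg 5 h 23 min / OT 0 h 0 min; Thu reg 8 h 0 min / OT 0 h 32 min; Fri reg 8 h 0 min / OT 0 h 7 min; Sat reg 8 h 0 min / OT 2 h 18 min.
Totals: regular 36 h 29 min, overtime 2 h 57 min.

Regular 36.48 hours, overtime 2.95 hours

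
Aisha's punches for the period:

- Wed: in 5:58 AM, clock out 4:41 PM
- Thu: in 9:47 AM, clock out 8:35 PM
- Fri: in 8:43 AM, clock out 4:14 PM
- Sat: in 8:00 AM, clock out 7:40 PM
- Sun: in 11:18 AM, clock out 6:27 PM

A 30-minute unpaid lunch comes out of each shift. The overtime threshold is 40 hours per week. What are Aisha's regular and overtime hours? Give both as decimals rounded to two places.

Wed: 5:58 AM–4:41 PM = 10 h 43 min; less 30 min break → 10 h 13 min
Thu: 9:47 AM–8:35 PM = 10 h 48 min; less 30 min break → 10 h 18 min
Fri: 8:43 AM–4:14 PM = 7 h 31 min; less 30 min break → 7 h 1 min
Sat: 8:00 AM–7:40 PM = 11 h 40 min; less 30 min break → 11 h 10 min
Sun: 11:18 AM–6:27 PM = 7 h 9 min; less 30 min break → 6 h 39 min
Total worked: 45 h 21 min = 45.35 h.
Threshold 40 h → overtime 5 h 21 min, regular 40 h 0 min.

Regular 40.00 hours, overtime 5.35 hours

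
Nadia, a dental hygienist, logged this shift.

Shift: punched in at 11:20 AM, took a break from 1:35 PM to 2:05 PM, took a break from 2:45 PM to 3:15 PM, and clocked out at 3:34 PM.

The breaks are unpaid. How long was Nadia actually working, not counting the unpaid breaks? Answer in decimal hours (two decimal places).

Shift: 11:20 AM–3:34 PM = 4 h 14 min; less 60 min break → 3 h 14 min

3.23 hours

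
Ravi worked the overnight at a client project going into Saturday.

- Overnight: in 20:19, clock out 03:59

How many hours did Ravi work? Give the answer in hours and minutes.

Overnight: 20:19 → midnight = 3 h 41 min; midnight → 03:59 = 3 h 59 min; span 7 h 40 min

7 h 40 min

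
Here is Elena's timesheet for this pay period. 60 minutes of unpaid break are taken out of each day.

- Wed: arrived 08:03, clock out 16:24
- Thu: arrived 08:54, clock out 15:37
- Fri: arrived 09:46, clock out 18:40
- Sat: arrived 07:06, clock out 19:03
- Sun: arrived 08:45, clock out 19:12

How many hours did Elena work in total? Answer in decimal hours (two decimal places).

Wed: 08:03–16:24 = 8 h 21 min; less 60 min break → 7 h 21 min
Thu: 08:54–15:37 = 6 h 43 min; less 60 min break → 5 h 43 min
Fri: 09:46–18:40 = 8 h 54 min; less 60 min break → 7 h 54 min
Sat: 07:06–19:03 = 11 h 57 min; less 60 min break → 10 h 57 min
Sun: 08:45–19:12 = 10 h 27 min; less 60 min break → 9 h 27 min
Total: 7 h 21 min + 5 h 43 min + 7 h 54 min + 10 h 57 min + 9 h 27 min = 41 h 22 min.

41.37 hours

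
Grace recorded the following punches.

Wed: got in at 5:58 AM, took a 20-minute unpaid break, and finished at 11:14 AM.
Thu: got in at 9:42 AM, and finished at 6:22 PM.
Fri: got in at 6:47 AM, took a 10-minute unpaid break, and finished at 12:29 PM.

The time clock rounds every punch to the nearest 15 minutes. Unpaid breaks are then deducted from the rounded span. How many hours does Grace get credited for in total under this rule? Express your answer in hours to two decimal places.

Wed: in 5:58 AM→6:00 AM, out 11:14 AM→11:15 AM; 5 h 15 min − 20 min = 4 h 55 min
Thu: in 9:42 AM→9:45 AM, out 6:22 PM→6:15 PM; 8 h 30 min
Fri: in 6:47 AM→6:45 AM, out 12:29 PM→12:30 PM; 5 h 45 min − 10 min = 5 h 35 min
Total credited: 19 h 0 min.

19.00 hours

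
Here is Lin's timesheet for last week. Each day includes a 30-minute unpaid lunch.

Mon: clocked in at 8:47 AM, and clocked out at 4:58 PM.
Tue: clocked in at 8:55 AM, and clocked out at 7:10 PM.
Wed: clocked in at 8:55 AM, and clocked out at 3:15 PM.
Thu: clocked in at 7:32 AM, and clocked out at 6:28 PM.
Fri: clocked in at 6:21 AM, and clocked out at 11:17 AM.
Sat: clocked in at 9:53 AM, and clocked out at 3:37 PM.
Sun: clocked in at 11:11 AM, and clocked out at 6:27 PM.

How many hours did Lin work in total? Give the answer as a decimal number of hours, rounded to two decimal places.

Mon: 8:47 AM–4:58 PM = 8 h 11 min; less 30 min break → 7 h 41 min
Tue: 8:55 AM–7:10 PM = 10 h 15 min; less 30 min break → 9 h 45 min
Wed: 8:55 AM–3:15 PM = 6 h 20 min; less 30 min break → 5 h 50 min
Thu: 7:32 AM–6:28 PM = 10 h 56 min; less 30 min break → 10 h 26 min
Fri: 6:21 AM–11:17 AM = 4 h 56 min; less 30 min break → 4 h 26 min
Sat: 9:53 AM–3:37 PM = 5 h 44 min; less 30 min break → 5 h 14 min
Sun: 11:11 AM–6:27 PM = 7 h 16 min; less 30 min break → 6 h 46 min
Total: 7 h 41 min + 9 h 45 min + 5 h 50 min + 10 h 26 min + 4 h 26 min + 5 h 14 min + 6 h 46 min = 50 h 8 min.

50.13 hours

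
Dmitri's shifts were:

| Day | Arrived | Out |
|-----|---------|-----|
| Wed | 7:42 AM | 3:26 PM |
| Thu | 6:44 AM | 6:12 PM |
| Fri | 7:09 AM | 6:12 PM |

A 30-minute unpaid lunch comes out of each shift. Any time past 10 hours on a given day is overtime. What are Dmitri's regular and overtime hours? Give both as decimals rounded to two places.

Regular 27.23 hours, overtime 1.52 hours

Wed: 7:42 AM–3:26 PM = 7 h 44 min; less 30 min break → 7 h 14 min
Thu: 6:44 AM–6:12 PM = 11 h 28 min; less 30 min break → 10 h 58 min
Fri: 7:09 AM–6:12 PM = 11 h 3 min; less 30 min break → 10 h 33 min
Wed reg 7 h 14 min / OT 0 h 0 min; Thu reg 10 h 0 min / OT 0 h 58 min; Fri reg 10 h 0 min / OT 0 h 33 min.
Totals: regular 27 h 14 min, overtime 1 h 31 min.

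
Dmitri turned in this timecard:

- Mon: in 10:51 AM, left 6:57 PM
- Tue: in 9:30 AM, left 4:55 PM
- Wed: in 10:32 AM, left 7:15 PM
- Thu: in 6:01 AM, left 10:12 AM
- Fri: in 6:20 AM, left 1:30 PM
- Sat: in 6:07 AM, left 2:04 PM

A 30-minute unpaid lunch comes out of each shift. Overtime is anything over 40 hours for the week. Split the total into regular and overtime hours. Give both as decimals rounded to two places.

Mon: 10:51 AM–6:57 PM = 8 h 6 min; less 30 min break → 7 h 36 min
Tue: 9:30 AM–4:55 PM = 7 h 25 min; less 30 min break → 6 h 55 min
Wed: 10:32 AM–7:15 PM = 8 h 43 min; less 30 min break → 8 h 13 min
Thu: 6:01 AM–10:12 AM = 4 h 11 min; less 30 min break → 3 h 41 min
Fri: 6:20 AM–1:30 PM = 7 h 10 min; less 30 min break → 6 h 40 min
Sat: 6:07 AM–2:04 PM = 7 h 57 min; less 30 min break → 7 h 27 min
Total worked: 40 h 32 min = 40.53 h.
Threshold 40 h → overtime 0 h 32 min, regular 40 h 0 min.

Regular 40.00 hours, overtime 0.53 hours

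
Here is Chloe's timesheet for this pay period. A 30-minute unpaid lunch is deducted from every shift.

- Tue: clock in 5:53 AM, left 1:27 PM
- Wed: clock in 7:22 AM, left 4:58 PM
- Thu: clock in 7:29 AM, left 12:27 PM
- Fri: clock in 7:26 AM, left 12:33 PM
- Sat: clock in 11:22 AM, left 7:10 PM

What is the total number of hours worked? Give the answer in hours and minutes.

Tue: 5:53 AM–1:27 PM = 7 h 34 min; less 30 min break → 7 h 4 min
Wed: 7:22 AM–4:58 PM = 9 h 36 min; less 30 min break → 9 h 6 min
Thu: 7:29 AM–12:27 PM = 4 h 58 min; less 30 min break → 4 h 28 min
Fri: 7:26 AM–12:33 PM = 5 h 7 min; less 30 min break → 4 h 37 min
Sat: 11:22 AM–7:10 PM = 7 h 48 min; less 30 min break → 7 h 18 min
Total: 7 h 4 min + 9 h 6 min + 4 h 28 min + 4 h 37 min + 7 h 18 min = 32 h 33 min.

32 h 33 min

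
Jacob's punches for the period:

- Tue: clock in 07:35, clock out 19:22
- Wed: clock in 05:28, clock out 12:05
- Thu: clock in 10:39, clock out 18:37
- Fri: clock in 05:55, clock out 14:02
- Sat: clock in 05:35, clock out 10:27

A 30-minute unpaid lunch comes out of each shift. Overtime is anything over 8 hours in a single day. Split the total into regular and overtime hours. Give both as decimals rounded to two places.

Regular 33.57 hours, overtime 3.28 hours

Tue: 07:35–19:22 = 11 h 47 min; less 30 min break → 11 h 17 min
Wed: 05:28–12:05 = 6 h 37 min; less 30 min break → 6 h 7 min
Thu: 10:39–18:37 = 7 h 58 min; less 30 min break → 7 h 28 min
Fri: 05:55–14:02 = 8 h 7 min; less 30 min break → 7 h 37 min
Sat: 05:35–10:27 = 4 h 52 min; less 30 min break → 4 h 22 min
Tue reg 8 h 0 min / OT 3 h 17 min; Wed reg 6 h 7 min / OT 0 h 0 min; Thu reg 7 h 28 min / OT 0 h 0 min; Fri reg 7 h 37 min / OT 0 h 0 min; Sat reg 4 h 22 min / OT 0 h 0 min.
Totals: regular 33 h 34 min, overtime 3 h 17 min.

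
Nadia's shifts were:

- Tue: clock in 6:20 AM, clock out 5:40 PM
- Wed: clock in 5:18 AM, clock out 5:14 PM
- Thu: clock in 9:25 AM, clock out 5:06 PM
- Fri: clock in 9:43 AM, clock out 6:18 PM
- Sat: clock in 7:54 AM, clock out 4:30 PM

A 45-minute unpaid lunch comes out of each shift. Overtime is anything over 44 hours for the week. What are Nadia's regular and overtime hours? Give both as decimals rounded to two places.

Tue: 6:20 AM–5:40 PM = 11 h 20 min; less 45 min break → 10 h 35 min
Wed: 5:18 AM–5:14 PM = 11 h 56 min; less 45 min break → 11 h 11 min
Thu: 9:25 AM–5:06 PM = 7 h 41 min; less 45 min break → 6 h 56 min
Fri: 9:43 AM–6:18 PM = 8 h 35 min; less 45 min break → 7 h 50 min
Sat: 7:54 AM–4:30 PM = 8 h 36 min; less 45 min break → 7 h 51 min
Total worked: 44 h 23 min = 44.38 h.
Threshold 44 h → overtime 0 h 23 min, regular 44 h 0 min.

Regular 44.00 hours, overtime 0.38 hours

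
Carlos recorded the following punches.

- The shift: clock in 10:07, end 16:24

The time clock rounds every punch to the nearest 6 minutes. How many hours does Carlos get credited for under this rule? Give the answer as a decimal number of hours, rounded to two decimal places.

6.30 hours

The shift: in 10:07→10:06, out 16:24→16:24; 6 h 18 min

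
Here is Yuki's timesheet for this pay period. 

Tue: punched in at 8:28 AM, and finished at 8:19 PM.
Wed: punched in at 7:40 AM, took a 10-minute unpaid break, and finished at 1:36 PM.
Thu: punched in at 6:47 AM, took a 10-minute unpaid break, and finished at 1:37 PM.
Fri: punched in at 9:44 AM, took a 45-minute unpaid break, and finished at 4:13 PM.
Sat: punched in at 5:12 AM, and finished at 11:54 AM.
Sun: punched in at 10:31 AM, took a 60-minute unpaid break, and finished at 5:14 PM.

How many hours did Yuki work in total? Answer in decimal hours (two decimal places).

42.43 hours

Tue: 8:28 AM–8:19 PM = 11 h 51 min
Wed: 7:40 AM–1:36 PM = 5 h 56 min; less 10 min break → 5 h 46 min
Thu: 6:47 AM–1:37 PM = 6 h 50 min; less 10 min break → 6 h 40 min
Fri: 9:44 AM–4:13 PM = 6 h 29 min; less 45 min break → 5 h 44 min
Sat: 5:12 AM–11:54 AM = 6 h 42 min
Sun: 10:31 AM–5:14 PM = 6 h 43 min; less 60 min break → 5 h 43 min
Total: 11 h 51 min + 5 h 46 min + 6 h 40 min + 5 h 44 min + 6 h 42 min + 5 h 43 min = 42 h 26 min.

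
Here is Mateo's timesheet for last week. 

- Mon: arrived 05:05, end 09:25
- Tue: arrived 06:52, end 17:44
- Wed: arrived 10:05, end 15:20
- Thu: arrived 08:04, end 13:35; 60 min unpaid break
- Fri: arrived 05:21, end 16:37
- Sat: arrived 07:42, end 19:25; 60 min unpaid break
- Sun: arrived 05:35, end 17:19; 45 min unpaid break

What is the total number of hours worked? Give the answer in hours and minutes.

Mon: 05:05–09:25 = 4 h 20 min
Tue: 06:52–17:44 = 10 h 52 min
Wed: 10:05–15:20 = 5 h 15 min
Thu: 08:04–13:35 = 5 h 31 min; less 60 min break → 4 h 31 min
Fri: 05:21–16:37 = 11 h 16 min
Sat: 07:42–19:25 = 11 h 43 min; less 60 min break → 10 h 43 min
Sun: 05:35–17:19 = 11 h 44 min; less 45 min break → 10 h 59 min
Total: 4 h 20 min + 10 h 52 min + 5 h 15 min + 4 h 31 min + 11 h 16 min + 10 h 43 min + 10 h 59 min = 57 h 56 min.

57 h 56 min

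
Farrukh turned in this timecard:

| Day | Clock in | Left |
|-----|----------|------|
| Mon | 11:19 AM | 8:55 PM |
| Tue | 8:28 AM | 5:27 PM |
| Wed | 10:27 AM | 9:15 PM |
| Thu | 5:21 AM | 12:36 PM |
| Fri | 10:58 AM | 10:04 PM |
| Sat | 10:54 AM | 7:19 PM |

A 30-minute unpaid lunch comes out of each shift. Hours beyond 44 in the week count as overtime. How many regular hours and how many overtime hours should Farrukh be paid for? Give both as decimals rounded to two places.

Regular 44.00 hours, overtime 9.15 hours

Mon: 11:19 AM–8:55 PM = 9 h 36 min; less 30 min break → 9 h 6 min
Tue: 8:28 AM–5:27 PM = 8 h 59 min; less 30 min break → 8 h 29 min
Wed: 10:27 AM–9:15 PM = 10 h 48 min; less 30 min break → 10 h 18 min
Thu: 5:21 AM–12:36 PM = 7 h 15 min; less 30 min break → 6 h 45 min
Fri: 10:58 AM–10:04 PM = 11 h 6 min; less 30 min break → 10 h 36 min
Sat: 10:54 AM–7:19 PM = 8 h 25 min; less 30 min break → 7 h 55 min
Total worked: 53 h 9 min = 53.15 h.
Threshold 44 h → overtime 9 h 9 min, regular 44 h 0 min.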